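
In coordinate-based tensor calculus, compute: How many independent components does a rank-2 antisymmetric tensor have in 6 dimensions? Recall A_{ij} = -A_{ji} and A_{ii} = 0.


An antisymmetric rank-2 tensor satisfies A_{ij} = -A_{ji}, so diagonal entries are zero.
The independent components are the upper-triangular entries: C(n, 2) = n(n-1)/2.
n = 6
C(6, 2) = 6 * 5 / 2 = 30 / 2 = 15

15


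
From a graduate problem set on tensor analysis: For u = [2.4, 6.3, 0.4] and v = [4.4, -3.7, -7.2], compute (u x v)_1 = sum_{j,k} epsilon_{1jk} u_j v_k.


(u x v)_1 = sum_{j,k} epsilon_{1jk} u_j v_k. Only permutations of (1,2,3) contribute; the two non-zero terms are:
eps_{123} u_2 v_3 = 1 * 6.3 * -7.2 = -45.36
eps_{132} u_3 v_2 = -1 * 0.4 * -3.7 = 1.48
(u x v)_1 = -43.88

-43.88


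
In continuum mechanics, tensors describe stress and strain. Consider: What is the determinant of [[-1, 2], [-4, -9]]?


For a 2x2 matrix [[a, b], [c, d]], det = a*d - b*c.
a = -1, b = 2, c = -4, d = -9
a*d = -1 * -9 = 9
b*c = 2 * -4 = -8
det = 9 - -8 = 17

17


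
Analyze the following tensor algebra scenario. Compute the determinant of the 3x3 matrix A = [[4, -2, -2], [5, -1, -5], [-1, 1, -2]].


Expanding along the first row, det(A) = a11*M_11 - a12*M_12 + a13*M_13, where M_1j is the (1,j) minor.
Minor M_11 = -1*-2 - -5*1 = 7
Minor M_12 = 5*-2 - -5*-1 = -15
Minor M_13 = 5*1 - -1*-1 = 4
det = 4*(7) - -2*(-15) + -2*(4)
    = 28 - 30 + -8
    = -10

-10


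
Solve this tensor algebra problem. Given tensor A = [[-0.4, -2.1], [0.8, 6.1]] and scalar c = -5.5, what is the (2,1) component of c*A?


Scalar multiplication: (cA)_{ij} = c * A_{ij}.
c = -5.5
A_{21} = 0.8
(cA)_{21} = -5.5 * 0.8 = -4.4

-4.4


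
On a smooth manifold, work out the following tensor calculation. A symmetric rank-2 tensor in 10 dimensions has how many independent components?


A symmetric rank-2 tensor in d dimensions has d(d+1)/2 independent components.
d = 10
d(d+1)/2 = 10 * 11 / 2 = 110 / 2 = 55

55


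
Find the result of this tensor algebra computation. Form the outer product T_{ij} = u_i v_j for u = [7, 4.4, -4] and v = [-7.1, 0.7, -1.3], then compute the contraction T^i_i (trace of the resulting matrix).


The outer product gives T_{ij} = u_i v_j.
The trace (contraction) is Tr(T) = sum_i T_{ii} = sum_i u_i v_i.
Diagonal entries:
T_{11} = u_1 * v_1 = 7 * -7.1 = -49.7
T_{22} = u_2 * v_2 = 4.4 * 0.7 = 3.08
T_{33} = u_3 * v_3 = -4 * -1.3 = 5.2
Tr(T) = -49.7 + 3.08 + 5.2 = -41.42

-41.42


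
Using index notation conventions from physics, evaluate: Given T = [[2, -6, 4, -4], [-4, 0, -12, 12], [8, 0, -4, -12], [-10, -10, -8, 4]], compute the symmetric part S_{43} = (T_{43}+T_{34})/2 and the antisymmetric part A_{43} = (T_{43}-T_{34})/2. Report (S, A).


T_{43} = -8
T_{34} = -12
S_{43} = (-8 + -12)/2 = -20/2 = -10
A_{43} = (-8 - -12)/2 = 4/2 = 2
Check: S + A = -10 + 2 = -8 = T_{43}.

(-10, 2)


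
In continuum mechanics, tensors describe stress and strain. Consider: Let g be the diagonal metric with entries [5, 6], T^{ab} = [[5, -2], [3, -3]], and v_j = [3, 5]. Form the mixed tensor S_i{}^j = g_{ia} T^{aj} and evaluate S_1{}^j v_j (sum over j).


Step 1: lower the first index. For a diagonal metric, g_{ia} T^{aj} = g_{ii} T^{ij} (no sum on i).
g_{11} = 5
S_1{}^1 = 5 * T^{11} = 5 * 5 = 25
S_1{}^2 = 5 * T^{12} = 5 * -2 = -10
Step 2: contract S_1{}^j with v_j.
S_1{}^1 * v_1 = 25 * 3 = 75
S_1{}^2 * v_2 = -10 * 5 = -50
Result = 75 + -50 = 25

25


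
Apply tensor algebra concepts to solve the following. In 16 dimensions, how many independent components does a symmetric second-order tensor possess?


A symmetric rank-2 tensor in d dimensions has d(d+1)/2 independent components.
d = 16
d(d+1)/2 = 16 * 17 / 2 = 272 / 2 = 136

136


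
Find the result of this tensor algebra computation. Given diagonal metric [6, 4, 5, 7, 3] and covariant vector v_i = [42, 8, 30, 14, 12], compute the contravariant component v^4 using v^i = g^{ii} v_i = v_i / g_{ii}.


To raise an index with a diagonal metric: v^i = v_i / g_{ii}.
For index 4: v_4 = 14, g_{44} = 7
v^4 = 14 / 7 = 2

2


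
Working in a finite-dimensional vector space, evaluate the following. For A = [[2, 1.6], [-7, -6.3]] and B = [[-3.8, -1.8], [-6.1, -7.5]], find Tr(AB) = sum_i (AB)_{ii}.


Tr(AB) = sum_i (AB)_{ii} where (AB)_{ii} = sum_k A_{ik} B_{ki}.
(AB)_{11} = 2*-3.8 + 1.6*-6.1 = -17.36
(AB)_{22} = -7*-1.8 + -6.3*-7.5 = 59.85
Tr(AB) = -17.36 + 59.85 = 42.49

42.49


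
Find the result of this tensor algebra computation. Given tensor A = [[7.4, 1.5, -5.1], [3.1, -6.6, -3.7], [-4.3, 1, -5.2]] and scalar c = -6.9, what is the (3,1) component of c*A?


Scalar multiplication: (cA)_{ij} = c * A_{ij}.
c = -6.9
A_{31} = -4.3
(cA)_{31} = -6.9 * -4.3 = 29.67

29.67


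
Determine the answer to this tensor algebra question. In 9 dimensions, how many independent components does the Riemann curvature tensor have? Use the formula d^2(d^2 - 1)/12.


The Riemann tensor in d dimensions has d^2(d^2 - 1)/12 independent components.
d = 9, so d^2 = 81
d^2 - 1 = 80
d^2(d^2 - 1) = 81 * 80 = 6480
Divide by 12: 6480 / 12 = 540

540


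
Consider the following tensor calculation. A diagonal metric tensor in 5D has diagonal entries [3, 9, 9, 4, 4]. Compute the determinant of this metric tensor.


For a diagonal metric, the determinant is the product of diagonal entries.
Diagonal entries: 3, 9, 9, 4, 4
det(g) = 3 * 9 * 9 * 4 * 4 = 3888

3888


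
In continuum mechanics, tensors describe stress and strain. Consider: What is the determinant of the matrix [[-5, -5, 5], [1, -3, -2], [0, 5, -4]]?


Expanding along the first row, det(A) = a11*M_11 - a12*M_12 + a13*M_13, where M_1j is the (1,j) minor.
Minor M_11 = -3*-4 - -2*5 = 22
Minor M_12 = 1*-4 - -2*0 = -4
Minor M_13 = 1*5 - -3*0 = 5
det = -5*(22) - -5*(-4) + 5*(5)
    = -110 - 20 + 25
    = -105

-105


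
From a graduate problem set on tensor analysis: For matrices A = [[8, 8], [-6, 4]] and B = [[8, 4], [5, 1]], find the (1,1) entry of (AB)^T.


(AB)^T_{ij} = (AB)_{ji} = sum_k A_{jk} B_{ki}.
For i=1, j=1 we need (AB)_{11}:
A_{11} * B_{11} = 8 * 8 = 64
A_{12} * B_{21} = 8 * 5 = 40
Sum = 64 + 40 = 104

104


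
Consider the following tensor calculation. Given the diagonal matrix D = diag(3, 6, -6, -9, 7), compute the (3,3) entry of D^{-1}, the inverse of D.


For a diagonal matrix, the inverse has entries (D^{-1})_{ii} = 1/d_{ii}.
The diagonal entries are: d_{11} = 3, d_{22} = 6, d_{33} = -6, d_{44} = -9, d_{55} = 7
We need (D^{-1})_{33} = 1/d_{33} = 1/-6 = -1/6

-1/6


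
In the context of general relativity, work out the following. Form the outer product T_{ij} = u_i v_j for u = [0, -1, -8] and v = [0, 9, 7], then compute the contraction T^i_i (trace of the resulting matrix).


The outer product gives T_{ij} = u_i v_j.
The trace (contraction) is Tr(T) = sum_i T_{ii} = sum_i u_i v_i.
Diagonal entries:
T_{11} = u_1 * v_1 = 0 * 0 = 0
T_{22} = u_2 * v_2 = -1 * 9 = -9
T_{33} = u_3 * v_3 = -8 * 7 = -56
Tr(T) = 0 + -9 + -56 = -65

-65


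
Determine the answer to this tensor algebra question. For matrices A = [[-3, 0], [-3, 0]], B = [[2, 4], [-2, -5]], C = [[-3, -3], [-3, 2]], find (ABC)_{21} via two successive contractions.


(ABC)_{21} = sum_m (AB)_{2m} C_{m1}. First compute row 2 of AB.
(AB)_{21} = -3*2 + 0*-2 = -6
(AB)_{22} = -3*4 + 0*-5 = -12
Now contract with column 1 of C:
(AB)_{21} * C_{11} = -6 * -3 = 18
(AB)_{22} * C_{21} = -12 * -3 = 36
(ABC)_{21} = 18 + 36 = 54

54


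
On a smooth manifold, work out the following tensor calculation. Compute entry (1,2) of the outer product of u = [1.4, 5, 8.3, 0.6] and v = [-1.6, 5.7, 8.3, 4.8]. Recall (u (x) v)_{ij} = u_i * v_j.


The outer product entry T_{ij} = u_i * v_j.
We need i=1, j=2.
u_1 = 1.4, v_2 = 5.7
T_{1,2} = 1.4 * 5.7 = 7.98

7.98


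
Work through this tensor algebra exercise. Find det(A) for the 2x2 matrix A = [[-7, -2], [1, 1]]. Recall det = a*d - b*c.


For a 2x2 matrix [[a, b], [c, d]], det = a*d - b*c.
a = -7, b = -2, c = 1, d = 1
a*d = -7 * 1 = -7
b*c = -2 * 1 = -2
det = -7 - -2 = -5

-5


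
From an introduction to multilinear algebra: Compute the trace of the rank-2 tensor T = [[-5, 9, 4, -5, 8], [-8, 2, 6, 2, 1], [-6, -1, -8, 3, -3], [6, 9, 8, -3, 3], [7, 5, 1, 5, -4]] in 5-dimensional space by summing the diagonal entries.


The contraction (trace) of a rank-2 tensor is the sum of its diagonal elements.
Diagonal entries: A[1,1] = -5, A[2,2] = 2, A[3,3] = -8, A[4,4] = -3, A[5,5] = -4
Tr(A) = -5 + 2 + -8 + -3 + -4 = -18

-18


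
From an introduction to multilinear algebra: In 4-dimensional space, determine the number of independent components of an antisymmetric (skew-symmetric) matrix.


An antisymmetric rank-2 tensor satisfies A_{ij} = -A_{ji}, so diagonal entries are zero.
The independent components are the upper-triangular entries: C(n, 2) = n(n-1)/2.
n = 4
C(4, 2) = 4 * 3 / 2 = 12 / 2 = 6

6


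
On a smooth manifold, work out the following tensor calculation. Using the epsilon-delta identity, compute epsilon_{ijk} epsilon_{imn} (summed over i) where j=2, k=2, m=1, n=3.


Using the identity: epsilon_{ijk} epsilon_{imn} = delta_{jm} delta_{kn} - delta_{jn} delta_{km}.
delta_{21} = 0
delta_{23} = 0
delta_{23} = 0
delta_{21} = 0
Result = 0 * 0 - 0 * 0 = 0 - 0 = 0

0


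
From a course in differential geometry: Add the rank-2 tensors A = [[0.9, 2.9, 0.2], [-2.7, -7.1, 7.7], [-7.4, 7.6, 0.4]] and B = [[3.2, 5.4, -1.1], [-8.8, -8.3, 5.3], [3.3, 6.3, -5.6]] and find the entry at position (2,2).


Tensor addition is component-wise: (A + B)_{ij} = A_{ij} + B_{ij}.
A_{22} = -7.1
B_{22} = -8.3
(A + B)_{22} = -7.1 + -8.3 = -15.4

-15.4


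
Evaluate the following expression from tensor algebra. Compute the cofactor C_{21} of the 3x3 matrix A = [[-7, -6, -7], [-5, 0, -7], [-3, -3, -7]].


To find cofactor C_{21}, delete row 2 and column 1.
The resulting 2x2 submatrix is: [[-6, -7], [-3, -7]]
Minor M_{21} = -6*-7 - -7*-3
  = 42 - 21 = 21
Sign = (-1)^(2+1) = (-1)^3 = -1
Cofactor C_{21} = -1 * 21 = -21

-21


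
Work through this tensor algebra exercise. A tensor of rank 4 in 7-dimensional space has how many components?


The number of components of a rank-r tensor in d dimensions is d^r.
Here d = 7 and r = 4.
7^4 = 2401

2401


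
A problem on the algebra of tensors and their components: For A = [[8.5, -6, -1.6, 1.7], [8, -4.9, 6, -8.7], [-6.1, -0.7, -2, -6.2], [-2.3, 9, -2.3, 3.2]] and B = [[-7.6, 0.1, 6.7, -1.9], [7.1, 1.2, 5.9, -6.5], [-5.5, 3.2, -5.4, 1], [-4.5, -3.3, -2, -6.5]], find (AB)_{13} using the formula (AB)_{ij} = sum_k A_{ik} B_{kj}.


(AB)_{ij} = sum_k A_{ik} B_{kj}.
For i=1, j=3:
A_{11} * B_{13} = 8.5 * 6.7 = 56.95
A_{12} * B_{23} = -6 * 5.9 = -35.4
A_{13} * B_{33} = -1.6 * -5.4 = 8.64
A_{14} * B_{43} = 1.7 * -2 = -3.4
Sum = 56.95 + -35.4 + 8.64 + -3.4 = 26.79

26.79


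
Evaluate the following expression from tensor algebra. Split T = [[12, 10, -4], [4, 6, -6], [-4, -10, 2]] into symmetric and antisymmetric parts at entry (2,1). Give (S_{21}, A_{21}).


T_{21} = 4
T_{12} = 10
S_{21} = (4 + 10)/2 = 14/2 = 7
A_{21} = (4 - 10)/2 = -6/2 = -3
Check: S + A = 7 + -3 = 4 = T_{21}.

(7, -3)


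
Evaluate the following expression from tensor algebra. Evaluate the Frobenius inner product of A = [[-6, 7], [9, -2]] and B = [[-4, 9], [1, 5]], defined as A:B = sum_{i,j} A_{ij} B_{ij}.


A:B = sum over all i,j of A_{ij} * B_{ij}.
Row 1: -6*-4=24, 7*9=63 => row sum = 87
Row 2: 9*1=9, -2*5=-10 => row sum = -1
Total = 87 + -1 = 86

86


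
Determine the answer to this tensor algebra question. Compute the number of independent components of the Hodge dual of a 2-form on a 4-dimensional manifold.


The Hodge dual of a p-form on an n-dimensional manifold is an (n-p)-form.
n = 4, p = 2, so dual degree = 4 - 2 = 2
The number of components is C(n, n-p) = C(4, 2) = 6

6


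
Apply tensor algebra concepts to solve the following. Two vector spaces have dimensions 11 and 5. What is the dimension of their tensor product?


The dimension of a tensor product is the product of dimensions.
dim(V) = 11, dim(W) = 5
dim(V (x) W) = 11 * 5 = 55

55


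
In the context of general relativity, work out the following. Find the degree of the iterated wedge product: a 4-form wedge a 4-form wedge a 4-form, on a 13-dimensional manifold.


The degree of a wedge product is the sum of the degrees of the individual forms.
Degrees: 4, 4, 4
Total degree = 4 + 4 + 4 = 12

12


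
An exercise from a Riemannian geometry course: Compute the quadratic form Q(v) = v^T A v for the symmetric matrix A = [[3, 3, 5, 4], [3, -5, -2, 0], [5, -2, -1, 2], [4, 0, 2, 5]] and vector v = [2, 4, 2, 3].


First compute Av:
(Av)_1 = 3*2 + 3*4 + 5*2 + 4*3 = 40
(Av)_2 = 3*2 + -5*4 + -2*2 + 0*3 = -18
(Av)_3 = 5*2 + -2*4 + -1*2 + 2*3 = 6
(Av)_4 = 4*2 + 0*4 + 2*2 + 5*3 = 27
Av = [40, -18, 6, 27]
Then v^T (Av) = 2*40 + 4*-18 + 2*6 + 3*27
= 80 + -72 + 12 + 81 = 101

101


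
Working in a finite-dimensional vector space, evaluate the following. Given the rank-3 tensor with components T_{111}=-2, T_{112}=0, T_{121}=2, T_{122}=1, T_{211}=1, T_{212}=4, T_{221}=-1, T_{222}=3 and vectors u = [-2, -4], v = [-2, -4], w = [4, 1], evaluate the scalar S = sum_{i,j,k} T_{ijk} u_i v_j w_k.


S = sum over i,j,k of T_{ijk} u_i v_j w_k. Expanding all 8 terms:
T_{111}*u_1*v_1*w_1 = -2*-2*-2*4 = -32  (running total: -32)
T_{112}*u_1*v_1*w_2 = 0*-2*-2*1 = 0  (running total: -32)
T_{121}*u_1*v_2*w_1 = 2*-2*-4*4 = 64  (running total: 32)
T_{122}*u_1*v_2*w_2 = 1*-2*-4*1 = 8  (running total: 40)
T_{211}*u_2*v_1*w_1 = 1*-4*-2*4 = 32  (running total: 72)
T_{212}*u_2*v_1*w_2 = 4*-4*-2*1 = 32  (running total: 104)
T_{221}*u_2*v_2*w_1 = -1*-4*-4*4 = -64  (running total: 40)
T_{222}*u_2*v_2*w_2 = 3*-4*-4*1 = 48  (running total: 88)
S = 88

88


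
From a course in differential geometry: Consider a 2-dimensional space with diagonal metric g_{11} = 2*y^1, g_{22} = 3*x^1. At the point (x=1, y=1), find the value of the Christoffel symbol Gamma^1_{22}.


For a diagonal metric, Gamma^k_{ij} = (1/2) g^{kk} (dg_{ik}/dx_j + dg_{jk}/dx_i - dg_{ij}/dx_k).
The metric is diagonal, so g_{ab} = 0 for a != b.
At the given point: g_{11} = 2, g_{22} = 3
g^{11} = 1/2
dg_{21}/dx_2 = 0 (off-diagonal)
dg_{21}/dx_2 = 0 (off-diagonal)
dg_{22}/dx_1 = dg_{22}/dx_1 = 3
Numerator = 0 + 0 - 3 = -3
Gamma^1_{22} = -3 / (2 * 2) = -3/4

-3/4


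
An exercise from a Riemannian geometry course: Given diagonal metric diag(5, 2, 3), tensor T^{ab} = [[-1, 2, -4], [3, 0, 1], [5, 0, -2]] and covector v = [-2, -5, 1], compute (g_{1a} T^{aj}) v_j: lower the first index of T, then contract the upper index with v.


Step 1: lower the first index. For a diagonal metric, g_{ia} T^{aj} = g_{ii} T^{ij} (no sum on i).
g_{11} = 5
S_1{}^1 = 5 * T^{11} = 5 * -1 = -5
S_1{}^2 = 5 * T^{12} = 5 * 2 = 10
S_1{}^3 = 5 * T^{13} = 5 * -4 = -20
Step 2: contract S_1{}^j with v_j.
S_1{}^1 * v_1 = -5 * -2 = 10
S_1{}^2 * v_2 = 10 * -5 = -50
S_1{}^3 * v_3 = -20 * 1 = -20
Result = 10 + -50 + -20 = -60

-60


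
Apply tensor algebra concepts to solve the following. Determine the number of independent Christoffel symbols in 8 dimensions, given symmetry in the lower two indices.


Christoffel symbols Gamma^k_{ij} are symmetric in i,j, so there are d * d(d+1)/2 independent symbols.
d = 8
d(d+1)/2 = 8 * 9 / 2 = 36
Total = 8 * 36 = 288

288


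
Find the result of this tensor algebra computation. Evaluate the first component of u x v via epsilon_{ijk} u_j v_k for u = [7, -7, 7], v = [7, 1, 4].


(u x v)_1 = sum_{j,k} epsilon_{1jk} u_j v_k. Only permutations of (1,2,3) contribute; the two non-zero terms are:
eps_{123} u_2 v_3 = 1 * -7 * 4 = -28
eps_{132} u_3 v_2 = -1 * 7 * 1 = -7
(u x v)_1 = -35

-35


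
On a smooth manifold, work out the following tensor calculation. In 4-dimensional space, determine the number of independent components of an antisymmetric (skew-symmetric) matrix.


An antisymmetric rank-2 tensor satisfies A_{ij} = -A_{ji}, so diagonal entries are zero.
The independent components are the upper-triangular entries: C(n, 2) = n(n-1)/2.
n = 4
C(4, 2) = 4 * 3 / 2 = 12 / 2 = 6

6


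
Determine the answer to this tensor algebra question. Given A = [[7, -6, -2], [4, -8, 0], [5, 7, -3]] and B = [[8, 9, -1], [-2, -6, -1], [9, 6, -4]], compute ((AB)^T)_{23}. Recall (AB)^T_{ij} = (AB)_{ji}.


(AB)^T_{ij} = (AB)_{ji} = sum_k A_{jk} B_{ki}.
For i=2, j=3 we need (AB)_{32}:
A_{31} * B_{12} = 5 * 9 = 45
A_{32} * B_{22} = 7 * -6 = -42
A_{33} * B_{32} = -3 * 6 = -18
Sum = 45 + -42 + -18 = -15

-15


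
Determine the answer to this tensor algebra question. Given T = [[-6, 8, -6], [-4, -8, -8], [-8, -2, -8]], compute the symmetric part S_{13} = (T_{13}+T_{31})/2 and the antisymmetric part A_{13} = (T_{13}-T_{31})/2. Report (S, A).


T_{13} = -6
T_{31} = -8
S_{13} = (-6 + -8)/2 = -14/2 = -7
A_{13} = (-6 - -8)/2 = 2/2 = 1
Check: S + A = -7 + 1 = -6 = T_{13}.

(-7, 1)


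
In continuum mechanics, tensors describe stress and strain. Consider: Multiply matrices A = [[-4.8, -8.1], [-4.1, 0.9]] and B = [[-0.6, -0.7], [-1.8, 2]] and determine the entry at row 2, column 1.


(AB)_{ij} = sum_k A_{ik} B_{kj}.
For i=2, j=1:
A_{21} * B_{11} = -4.1 * -0.6 = 2.46
A_{22} * B_{21} = 0.9 * -1.8 = -1.62
Sum = 2.46 + -1.62 = 0.84

0.84


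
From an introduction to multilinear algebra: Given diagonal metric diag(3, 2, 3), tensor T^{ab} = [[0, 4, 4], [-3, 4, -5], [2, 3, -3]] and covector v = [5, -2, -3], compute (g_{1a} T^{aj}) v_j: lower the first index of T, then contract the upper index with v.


Step 1: lower the first index. For a diagonal metric, g_{ia} T^{aj} = g_{ii} T^{ij} (no sum on i).
g_{11} = 3
S_1{}^1 = 3 * T^{11} = 3 * 0 = 0
S_1{}^2 = 3 * T^{12} = 3 * 4 = 12
S_1{}^3 = 3 * T^{13} = 3 * 4 = 12
Step 2: contract S_1{}^j with v_j.
S_1{}^1 * v_1 = 0 * 5 = 0
S_1{}^2 * v_2 = 12 * -2 = -24
S_1{}^3 * v_3 = 12 * -3 = -36
Result = 0 + -24 + -36 = -60

-60


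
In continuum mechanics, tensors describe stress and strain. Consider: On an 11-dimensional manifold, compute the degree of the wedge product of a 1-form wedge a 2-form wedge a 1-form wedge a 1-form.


The degree of a wedge product is the sum of the degrees of the individual forms.
Degrees: 1, 2, 1, 1
Total degree = 1 + 2 + 1 + 1 = 5

5


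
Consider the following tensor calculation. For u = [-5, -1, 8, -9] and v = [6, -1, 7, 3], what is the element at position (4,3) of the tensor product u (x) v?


The outer product entry T_{ij} = u_i * v_j.
We need i=4, j=3.
u_4 = -9, v_3 = 7
T_{4,3} = -9 * 7 = -63

-63


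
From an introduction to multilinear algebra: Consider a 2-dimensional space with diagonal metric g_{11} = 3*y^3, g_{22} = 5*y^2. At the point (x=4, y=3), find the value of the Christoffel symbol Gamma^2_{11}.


For a diagonal metric, Gamma^k_{ij} = (1/2) g^{kk} (dg_{ik}/dx_j + dg_{jk}/dx_i - dg_{ij}/dx_k).
The metric is diagonal, so g_{ab} = 0 for a != b.
At the given point: g_{11} = 81, g_{22} = 45
g^{22} = 1/45
dg_{12}/dx_1 = 0 (off-diagonal)
dg_{12}/dx_1 = 0 (off-diagonal)
dg_{11}/dx_2 = dg_{11}/dx_2 = 81
Numerator = 0 + 0 - 81 = -81
Gamma^2_{11} = -81 / (2 * 45) = -9/10

-9/10


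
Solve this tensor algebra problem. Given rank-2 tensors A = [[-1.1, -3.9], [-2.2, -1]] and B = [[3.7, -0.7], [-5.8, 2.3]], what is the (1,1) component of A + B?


Tensor addition is component-wise: (A + B)_{ij} = A_{ij} + B_{ij}.
A_{11} = -1.1
B_{11} = 3.7
(A + B)_{11} = -1.1 + 3.7 = 2.6

2.6


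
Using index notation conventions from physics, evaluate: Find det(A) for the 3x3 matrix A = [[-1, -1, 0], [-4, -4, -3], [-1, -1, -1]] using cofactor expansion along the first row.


Expanding along the first row, det(A) = a11*M_11 - a12*M_12 + a13*M_13, where M_1j is the (1,j) minor.
Minor M_11 = -4*-1 - -3*-1 = 1
Minor M_12 = -4*-1 - -3*-1 = 1
Minor M_13 = -4*-1 - -4*-1 = 0
det = -1*(1) - -1*(1) + 0*(0)
    = -1 - -1 + 0
    = 0

0


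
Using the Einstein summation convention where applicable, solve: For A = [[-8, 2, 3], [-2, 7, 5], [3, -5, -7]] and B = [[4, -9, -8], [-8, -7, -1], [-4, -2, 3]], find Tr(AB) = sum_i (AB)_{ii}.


Tr(AB) = sum_i (AB)_{ii} where (AB)_{ii} = sum_k A_{ik} B_{ki}.
(AB)_{11} = -8*4 + 2*-8 + 3*-4 = -60
(AB)_{22} = -2*-9 + 7*-7 + 5*-2 = -41
(AB)_{33} = 3*-8 + -5*-1 + -7*3 = -40
Tr(AB) = -60 + -41 + -40 = -141

-141


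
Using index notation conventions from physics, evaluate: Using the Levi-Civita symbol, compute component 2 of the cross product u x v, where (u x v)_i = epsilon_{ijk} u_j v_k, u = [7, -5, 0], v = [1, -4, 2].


(u x v)_2 = sum_{j,k} epsilon_{2jk} u_j v_k. Only permutations of (1,2,3) contribute; the two non-zero terms are:
eps_{213} u_1 v_3 = -1 * 7 * 2 = -14
eps_{231} u_3 v_1 = 1 * 0 * 1 = 0
(u x v)_2 = -14

-14


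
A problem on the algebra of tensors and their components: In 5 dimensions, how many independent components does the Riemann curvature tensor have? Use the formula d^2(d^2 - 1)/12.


The Riemann tensor in d dimensions has d^2(d^2 - 1)/12 independent components.
d = 5, so d^2 = 25
d^2 - 1 = 24
d^2(d^2 - 1) = 25 * 24 = 600
Divide by 12: 600 / 12 = 50

50


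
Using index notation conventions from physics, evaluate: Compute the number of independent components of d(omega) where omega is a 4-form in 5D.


The exterior derivative of a p-form is a (p+1)-form.
Its number of independent components is C(n, p+1).
n = 5, p+1 = 5
C(5, 5) = 1

1


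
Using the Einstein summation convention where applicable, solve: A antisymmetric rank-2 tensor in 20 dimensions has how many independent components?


A antisymmetric rank-2 tensor in d dimensions has d(d-1)/2 independent components.
d = 20
d(d-1)/2 = 20 * 19 / 2 = 380 / 2 = 190

190


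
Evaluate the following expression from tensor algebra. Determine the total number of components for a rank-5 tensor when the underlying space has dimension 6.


The number of components of a rank-r tensor in d dimensions is d^r.
Here d = 6 and r = 5.
6^5 = 7776

7776


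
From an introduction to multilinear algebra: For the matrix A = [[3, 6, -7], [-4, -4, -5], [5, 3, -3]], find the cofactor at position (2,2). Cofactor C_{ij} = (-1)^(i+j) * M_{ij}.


To find cofactor C_{22}, delete row 2 and column 2.
The resulting 2x2 submatrix is: [[3, -7], [5, -3]]
Minor M_{22} = 3*-3 - -7*5
  = -9 - -35 = 26
Sign = (-1)^(2+2) = (-1)^4 = 1
Cofactor C_{22} = 1 * 26 = 26

26


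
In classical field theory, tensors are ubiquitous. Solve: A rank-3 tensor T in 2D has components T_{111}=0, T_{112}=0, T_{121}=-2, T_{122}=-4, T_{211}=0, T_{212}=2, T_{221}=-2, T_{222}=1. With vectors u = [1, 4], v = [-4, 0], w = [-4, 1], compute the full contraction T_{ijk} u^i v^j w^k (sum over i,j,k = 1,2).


S = sum over i,j,k of T_{ijk} u_i v_j w_k. Expanding all 8 terms:
T_{111}*u_1*v_1*w_1 = 0*1*-4*-4 = 0  (running total: 0)
T_{112}*u_1*v_1*w_2 = 0*1*-4*1 = 0  (running total: 0)
T_{121}*u_1*v_2*w_1 = -2*1*0*-4 = 0  (running total: 0)
T_{122}*u_1*v_2*w_2 = -4*1*0*1 = 0  (running total: 0)
T_{211}*u_2*v_1*w_1 = 0*4*-4*-4 = 0  (running total: 0)
T_{212}*u_2*v_1*w_2 = 2*4*-4*1 = -32  (running total: -32)
T_{221}*u_2*v_2*w_1 = -2*4*0*-4 = 0  (running total: -32)
T_{222}*u_2*v_2*w_2 = 1*4*0*1 = 0  (running total: -32)
S = -32

-32


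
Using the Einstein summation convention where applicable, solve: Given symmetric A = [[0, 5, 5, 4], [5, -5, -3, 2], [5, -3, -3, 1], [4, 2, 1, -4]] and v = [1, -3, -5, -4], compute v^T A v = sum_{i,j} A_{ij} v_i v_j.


First compute Av:
(Av)_1 = 0*1 + 5*-3 + 5*-5 + 4*-4 = -56
(Av)_2 = 5*1 + -5*-3 + -3*-5 + 2*-4 = 27
(Av)_3 = 5*1 + -3*-3 + -3*-5 + 1*-4 = 25
(Av)_4 = 4*1 + 2*-3 + 1*-5 + -4*-4 = 9
Av = [-56, 27, 25, 9]
Then v^T (Av) = 1*-56 + -3*27 + -5*25 + -4*9
= -56 + -81 + -125 + -36 = -298

-298


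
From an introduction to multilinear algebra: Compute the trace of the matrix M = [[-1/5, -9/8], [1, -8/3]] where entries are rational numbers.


The trace is the sum of diagonal entries.
Diagonal: M[1,1] = -1/5, M[2,2] = -8/3
Tr(M) = -1/5 + -8/3
Computing step by step:
After adding M[1,1]: -1/5
After adding M[2,2]: -43/15
Tr(M) = -43/15

-43/15


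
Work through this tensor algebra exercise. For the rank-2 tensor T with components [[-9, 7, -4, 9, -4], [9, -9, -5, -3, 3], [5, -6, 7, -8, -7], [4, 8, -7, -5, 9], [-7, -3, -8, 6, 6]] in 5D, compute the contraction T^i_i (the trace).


The contraction (trace) of a rank-2 tensor is the sum of its diagonal elements.
Diagonal entries: A[1,1] = -9, A[2,2] = -9, A[3,3] = 7, A[4,4] = -5, A[5,5] = 6
Tr(A) = -9 + -9 + 7 + -5 + 6 = -10

-10


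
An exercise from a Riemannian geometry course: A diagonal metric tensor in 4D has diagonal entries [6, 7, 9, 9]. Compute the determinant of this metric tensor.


For a diagonal metric, the determinant is the product of diagonal entries.
Diagonal entries: 6, 7, 9, 9
det(g) = 6 * 7 * 9 * 9 = 3402

3402


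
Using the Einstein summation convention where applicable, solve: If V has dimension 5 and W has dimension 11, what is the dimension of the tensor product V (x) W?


The dimension of a tensor product is the product of dimensions.
dim(V) = 5, dim(W) = 11
dim(V (x) W) = 5 * 11 = 55

55


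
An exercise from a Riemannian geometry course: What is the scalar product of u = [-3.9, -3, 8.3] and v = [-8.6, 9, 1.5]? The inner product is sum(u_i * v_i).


The inner product u . v = sum of u_i * v_i.
Term-by-term: -3.9 * -8.6, -3 * 9, 8.3 * 1.5
Products: 33.54, -27, 12.45
Sum = 33.54 + -27 + 12.45 = 18.99

18.99


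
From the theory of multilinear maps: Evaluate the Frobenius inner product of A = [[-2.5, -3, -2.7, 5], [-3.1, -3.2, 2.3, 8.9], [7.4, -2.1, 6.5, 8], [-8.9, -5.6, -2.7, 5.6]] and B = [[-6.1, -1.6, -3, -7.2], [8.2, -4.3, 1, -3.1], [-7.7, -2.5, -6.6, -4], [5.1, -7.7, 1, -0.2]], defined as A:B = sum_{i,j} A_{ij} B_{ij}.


A:B = sum over all i,j of A_{ij} * B_{ij}.
Row 1: -2.5*-6.1=15.25, -3*-1.6=4.8, -2.7*-3=8.1, 5*-7.2=-36 => row sum = -7.85
Row 2: -3.1*8.2=-25.42, -3.2*-4.3=13.76, 2.3*1=2.3, 8.9*-3.1=-27.59 => row sum = -36.95
Row 3: 7.4*-7.7=-56.98, -2.1*-2.5=5.25, 6.5*-6.6=-42.9, 8*-4=-32 => row sum = -126.63
Row 4: -8.9*5.1=-45.39, -5.6*-7.7=43.12, -2.7*1=-2.7, 5.6*-0.2=-1.12 => row sum = -6.09
Total = -7.85 + -36.95 + -126.63 + -6.09 = -177.52

-177.52


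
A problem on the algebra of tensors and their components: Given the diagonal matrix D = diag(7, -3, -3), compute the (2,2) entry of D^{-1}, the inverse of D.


For a diagonal matrix, the inverse has entries (D^{-1})_{ii} = 1/d_{ii}.
The diagonal entries are: d_{11} = 7, d_{22} = -3, d_{33} = -3
We need (D^{-1})_{22} = 1/d_{22} = 1/-3 = -1/3

-1/3


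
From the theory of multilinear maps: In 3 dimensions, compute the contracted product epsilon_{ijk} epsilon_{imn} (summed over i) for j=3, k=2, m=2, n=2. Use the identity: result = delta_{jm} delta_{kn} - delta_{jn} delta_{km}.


Using the identity: epsilon_{ijk} epsilon_{imn} = delta_{jm} delta_{kn} - delta_{jn} delta_{km}.
delta_{32} = 0
delta_{22} = 1
delta_{32} = 0
delta_{22} = 1
Result = 0 * 1 - 0 * 1 = 0 - 0 = 0

0


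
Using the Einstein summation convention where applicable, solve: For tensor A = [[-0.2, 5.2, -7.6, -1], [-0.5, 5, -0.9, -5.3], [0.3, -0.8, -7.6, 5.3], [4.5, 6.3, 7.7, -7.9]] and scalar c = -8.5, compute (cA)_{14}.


Scalar multiplication: (cA)_{ij} = c * A_{ij}.
c = -8.5
A_{14} = -1
(cA)_{14} = -8.5 * -1 = 8.5

8.5


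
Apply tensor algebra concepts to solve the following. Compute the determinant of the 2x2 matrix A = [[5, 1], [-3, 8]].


For a 2x2 matrix [[a, b], [c, d]], det = a*d - b*c.
a = 5, b = 1, c = -3, d = 8
a*d = 5 * 8 = 40
b*c = 1 * -3 = -3
det = 40 - -3 = 43

43


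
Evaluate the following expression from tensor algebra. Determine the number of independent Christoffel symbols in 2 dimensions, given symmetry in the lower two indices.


Christoffel symbols Gamma^k_{ij} are symmetric in i,j, so there are d * d(d+1)/2 independent symbols.
d = 2
d(d+1)/2 = 2 * 3 / 2 = 3
Total = 2 * 3 = 6

6


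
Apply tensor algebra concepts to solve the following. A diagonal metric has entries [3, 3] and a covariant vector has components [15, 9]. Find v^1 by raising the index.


To raise an index with a diagonal metric: v^i = v_i / g_{ii}.
For index 1: v_1 = 15, g_{11} = 3
v^1 = 15 / 3 = 5

5


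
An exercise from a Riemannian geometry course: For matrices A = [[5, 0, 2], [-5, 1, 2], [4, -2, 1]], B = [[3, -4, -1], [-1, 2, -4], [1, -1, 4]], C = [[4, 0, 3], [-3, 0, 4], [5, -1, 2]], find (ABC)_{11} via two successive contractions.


(ABC)_{11} = sum_m (AB)_{1m} C_{m1}. First compute row 1 of AB.
(AB)_{11} = 5*3 + 0*-1 + 2*1 = 17
(AB)_{12} = 5*-4 + 0*2 + 2*-1 = -22
(AB)_{13} = 5*-1 + 0*-4 + 2*4 = 3
Now contract with column 1 of C:
(AB)_{11} * C_{11} = 17 * 4 = 68
(AB)_{12} * C_{21} = -22 * -3 = 66
(AB)_{13} * C_{31} = 3 * 5 = 15
(ABC)_{11} = 68 + 66 + 15 = 149

149


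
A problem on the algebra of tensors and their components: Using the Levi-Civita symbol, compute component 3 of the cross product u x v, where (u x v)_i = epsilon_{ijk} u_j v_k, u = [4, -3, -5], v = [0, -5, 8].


(u x v)_3 = sum_{j,k} epsilon_{3jk} u_j v_k. Only permutations of (1,2,3) contribute; the two non-zero terms are:
eps_{312} u_1 v_2 = 1 * 4 * -5 = -20
eps_{321} u_2 v_1 = -1 * -3 * 0 = 0
(u x v)_3 = -20

-20


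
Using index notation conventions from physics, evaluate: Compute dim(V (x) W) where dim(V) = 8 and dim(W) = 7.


The dimension of a tensor product is the product of dimensions.
dim(V) = 8, dim(W) = 7
dim(V (x) W) = 8 * 7 = 56

56


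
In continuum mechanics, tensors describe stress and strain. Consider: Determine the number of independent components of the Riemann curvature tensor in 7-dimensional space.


The Riemann tensor in d dimensions has d^2(d^2 - 1)/12 independent components.
d = 7, so d^2 = 49
d^2 - 1 = 48
d^2(d^2 - 1) = 49 * 48 = 2352
Divide by 12: 2352 / 12 = 196

196


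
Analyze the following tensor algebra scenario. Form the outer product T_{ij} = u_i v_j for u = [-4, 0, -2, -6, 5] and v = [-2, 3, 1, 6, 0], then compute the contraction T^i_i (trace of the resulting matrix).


The outer product gives T_{ij} = u_i v_j.
The trace (contraction) is Tr(T) = sum_i T_{ii} = sum_i u_i v_i.
Diagonal entries:
T_{11} = u_1 * v_1 = -4 * -2 = 8
T_{22} = u_2 * v_2 = 0 * 3 = 0
T_{33} = u_3 * v_3 = -2 * 1 = -2
T_{44} = u_4 * v_4 = -6 * 6 = -36
T_{55} = u_5 * v_5 = 5 * 0 = 0
Tr(T) = 8 + 0 + -2 + -36 + 0 = -30

-30


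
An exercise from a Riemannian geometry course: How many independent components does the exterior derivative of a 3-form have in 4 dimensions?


The exterior derivative of a p-form is a (p+1)-form.
Its number of independent components is C(n, p+1).
n = 4, p+1 = 4
C(4, 4) = 1

1


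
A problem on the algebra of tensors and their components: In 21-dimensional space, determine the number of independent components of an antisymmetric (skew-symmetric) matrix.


An antisymmetric rank-2 tensor satisfies A_{ij} = -A_{ji}, so diagonal entries are zero.
The independent components are the upper-triangular entries: C(n, 2) = n(n-1)/2.
n = 21
C(21, 2) = 21 * 20 / 2 = 420 / 2 = 210

210


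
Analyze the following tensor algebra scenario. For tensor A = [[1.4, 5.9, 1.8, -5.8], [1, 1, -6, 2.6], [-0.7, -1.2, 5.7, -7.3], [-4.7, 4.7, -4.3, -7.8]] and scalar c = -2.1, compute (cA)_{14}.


Scalar multiplication: (cA)_{ij} = c * A_{ij}.
c = -2.1
A_{14} = -5.8
(cA)_{14} = -2.1 * -5.8 = 12.18

12.18


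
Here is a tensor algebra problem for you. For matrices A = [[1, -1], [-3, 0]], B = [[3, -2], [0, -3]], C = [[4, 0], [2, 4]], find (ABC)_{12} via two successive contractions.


(ABC)_{12} = sum_m (AB)_{1m} C_{m2}. First compute row 1 of AB.
(AB)_{11} = 1*3 + -1*0 = 3
(AB)_{12} = 1*-2 + -1*-3 = 1
Now contract with column 2 of C:
(AB)_{11} * C_{12} = 3 * 0 = 0
(AB)_{12} * C_{22} = 1 * 4 = 4
(ABC)_{12} = 0 + 4 = 4

4


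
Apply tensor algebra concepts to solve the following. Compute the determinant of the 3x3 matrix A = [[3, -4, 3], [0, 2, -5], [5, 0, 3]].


Expanding along the first row, det(A) = a11*M_11 - a12*M_12 + a13*M_13, where M_1j is the (1,j) minor.
Minor M_11 = 2*3 - -5*0 = 6
Minor M_12 = 0*3 - -5*5 = 25
Minor M_13 = 0*0 - 2*5 = -10
det = 3*(6) - -4*(25) + 3*(-10)
    = 18 - -100 + -30
    = 88

88


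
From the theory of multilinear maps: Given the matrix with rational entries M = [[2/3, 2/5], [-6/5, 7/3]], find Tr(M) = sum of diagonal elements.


The trace is the sum of diagonal entries.
Diagonal: M[1,1] = 2/3, M[2,2] = 7/3
Tr(M) = 2/3 + 7/3
Computing step by step:
After adding M[1,1]: 2/3
After adding M[2,2]: 3
Tr(M) = 3

3


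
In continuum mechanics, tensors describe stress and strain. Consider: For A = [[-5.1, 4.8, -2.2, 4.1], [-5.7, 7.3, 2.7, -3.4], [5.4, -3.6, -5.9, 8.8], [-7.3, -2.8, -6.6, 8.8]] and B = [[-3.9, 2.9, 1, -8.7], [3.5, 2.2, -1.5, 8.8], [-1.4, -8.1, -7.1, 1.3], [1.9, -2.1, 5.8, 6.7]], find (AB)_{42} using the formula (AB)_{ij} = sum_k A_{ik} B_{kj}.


(AB)_{ij} = sum_k A_{ik} B_{kj}.
For i=4, j=2:
A_{41} * B_{12} = -7.3 * 2.9 = -21.17
A_{42} * B_{22} = -2.8 * 2.2 = -6.16
A_{43} * B_{32} = -6.6 * -8.1 = 53.46
A_{44} * B_{42} = 8.8 * -2.1 = -18.48
Sum = -21.17 + -6.16 + 53.46 + -18.48 = 7.65

7.65


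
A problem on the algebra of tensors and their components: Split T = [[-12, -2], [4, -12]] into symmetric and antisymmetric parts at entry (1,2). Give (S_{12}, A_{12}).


T_{12} = -2
T_{21} = 4
S_{12} = (-2 + 4)/2 = 2/2 = 1
A_{12} = (-2 - 4)/2 = -6/2 = -3
Check: S + A = 1 + -3 = -2 = T_{12}.

(1, -3)


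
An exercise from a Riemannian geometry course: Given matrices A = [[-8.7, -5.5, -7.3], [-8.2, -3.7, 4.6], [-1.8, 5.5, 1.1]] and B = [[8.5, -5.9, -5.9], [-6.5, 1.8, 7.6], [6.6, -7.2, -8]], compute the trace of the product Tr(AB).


Tr(AB) = sum_i (AB)_{ii} where (AB)_{ii} = sum_k A_{ik} B_{ki}.
(AB)_{11} = -8.7*8.5 + -5.5*-6.5 + -7.3*6.6 = -86.38
(AB)_{22} = -8.2*-5.9 + -3.7*1.8 + 4.6*-7.2 = 8.6
(AB)_{33} = -1.8*-5.9 + 5.5*7.6 + 1.1*-8 = 43.62
Tr(AB) = -86.38 + 8.6 + 43.62 = -34.16

-34.16


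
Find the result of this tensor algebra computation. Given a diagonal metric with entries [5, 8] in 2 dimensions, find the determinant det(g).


For a diagonal metric, the determinant is the product of diagonal entries.
Diagonal entries: 5, 8
det(g) = 5 * 8 = 40

40


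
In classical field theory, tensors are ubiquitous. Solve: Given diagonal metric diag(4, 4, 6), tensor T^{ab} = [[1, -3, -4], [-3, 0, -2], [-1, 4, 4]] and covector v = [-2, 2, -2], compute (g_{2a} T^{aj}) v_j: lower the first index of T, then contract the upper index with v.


Step 1: lower the first index. For a diagonal metric, g_{ia} T^{aj} = g_{ii} T^{ij} (no sum on i).
g_{22} = 4
S_2{}^1 = 4 * T^{21} = 4 * -3 = -12
S_2{}^2 = 4 * T^{22} = 4 * 0 = 0
S_2{}^3 = 4 * T^{23} = 4 * -2 = -8
Step 2: contract S_2{}^j with v_j.
S_2{}^1 * v_1 = -12 * -2 = 24
S_2{}^2 * v_2 = 0 * 2 = 0
S_2{}^3 * v_3 = -8 * -2 = 16
Result = 24 + 0 + 16 = 40

40


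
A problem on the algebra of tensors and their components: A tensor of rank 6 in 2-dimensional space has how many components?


The number of components of a rank-r tensor in d dimensions is d^r.
Here d = 2 and r = 6.
2^6 = 64

64


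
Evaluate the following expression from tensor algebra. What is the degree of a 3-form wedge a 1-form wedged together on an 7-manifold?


The degree of a wedge product is the sum of the degrees of the individual forms.
Degrees: 3, 1
Total degree = 3 + 1 = 4

4


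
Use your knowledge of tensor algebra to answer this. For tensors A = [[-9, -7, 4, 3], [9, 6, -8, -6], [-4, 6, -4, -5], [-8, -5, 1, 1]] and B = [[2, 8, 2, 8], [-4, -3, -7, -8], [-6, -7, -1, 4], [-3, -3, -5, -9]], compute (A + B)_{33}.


Tensor addition is component-wise: (A + B)_{ij} = A_{ij} + B_{ij}.
A_{33} = -4
B_{33} = -1
(A + B)_{33} = -4 + -1 = -5

-5


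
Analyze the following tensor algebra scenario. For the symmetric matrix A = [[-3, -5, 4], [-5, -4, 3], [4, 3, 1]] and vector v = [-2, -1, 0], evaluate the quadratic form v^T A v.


First compute Av:
(Av)_1 = -3*-2 + -5*-1 + 4*0 = 11
(Av)_2 = -5*-2 + -4*-1 + 3*0 = 14
(Av)_3 = 4*-2 + 3*-1 + 1*0 = -11
Av = [11, 14, -11]
Then v^T (Av) = -2*11 + -1*14 + 0*-11
= -22 + -14 + 0 = -36

-36


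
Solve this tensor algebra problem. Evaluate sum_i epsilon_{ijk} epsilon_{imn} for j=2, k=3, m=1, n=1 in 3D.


Using the identity: epsilon_{ijk} epsilon_{imn} = delta_{jm} delta_{kn} - delta_{jn} delta_{km}.
delta_{21} = 0
delta_{31} = 0
delta_{21} = 0
delta_{31} = 0
Result = 0 * 0 - 0 * 0 = 0 - 0 = 0

0


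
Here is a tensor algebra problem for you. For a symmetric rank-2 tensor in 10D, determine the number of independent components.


A symmetric rank-2 tensor in d dimensions has d(d+1)/2 independent components.
d = 10
d(d+1)/2 = 10 * 11 / 2 = 110 / 2 = 55

55


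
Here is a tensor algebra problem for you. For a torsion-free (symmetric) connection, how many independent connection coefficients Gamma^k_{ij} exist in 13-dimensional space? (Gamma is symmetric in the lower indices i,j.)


Christoffel symbols Gamma^k_{ij} are symmetric in i,j, so there are d * d(d+1)/2 independent symbols.
d = 13
d(d+1)/2 = 13 * 14 / 2 = 91
Total = 13 * 91 = 1183

1183


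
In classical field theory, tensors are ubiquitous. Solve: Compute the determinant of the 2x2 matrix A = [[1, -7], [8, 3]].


For a 2x2 matrix [[a, b], [c, d]], det = a*d - b*c.
a = 1, b = -7, c = 8, d = 3
a*d = 1 * 3 = 3
b*c = -7 * 8 = -56
det = 3 - -56 = 59

59


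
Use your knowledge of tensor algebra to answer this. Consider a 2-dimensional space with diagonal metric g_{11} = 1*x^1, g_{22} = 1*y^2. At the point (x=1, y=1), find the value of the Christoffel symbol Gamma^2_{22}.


For a diagonal metric, Gamma^k_{ij} = (1/2) g^{kk} (dg_{ik}/dx_j + dg_{jk}/dx_i - dg_{ij}/dx_k).
The metric is diagonal, so g_{ab} = 0 for a != b.
At the given point: g_{11} = 1, g_{22} = 1
g^{22} = 1/1
dg_{22}/dx_2 = dg_{22}/dx_2 = 2
dg_{22}/dx_2 = dg_{22}/dx_2 = 2
dg_{22}/dx_2 = dg_{22}/dx_2 = 2
Numerator = 2 + 2 - 2 = 2
Gamma^2_{22} = 2 / (2 * 1) = 1

1


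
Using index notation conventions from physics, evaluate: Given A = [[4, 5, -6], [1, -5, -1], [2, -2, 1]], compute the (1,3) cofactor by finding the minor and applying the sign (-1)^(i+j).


To find cofactor C_{13}, delete row 1 and column 3.
The resulting 2x2 submatrix is: [[1, -5], [2, -2]]
Minor M_{13} = 1*-2 - -5*2
  = -2 - -10 = 8
Sign = (-1)^(1+3) = (-1)^4 = 1
Cofactor C_{13} = 1 * 8 = 8

8


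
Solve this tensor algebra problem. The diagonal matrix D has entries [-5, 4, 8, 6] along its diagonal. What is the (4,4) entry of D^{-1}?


For a diagonal matrix, the inverse has entries (D^{-1})_{ii} = 1/d_{ii}.
The diagonal entries are: d_{11} = -5, d_{22} = 4, d_{33} = 8, d_{44} = 6
We need (D^{-1})_{44} = 1/d_{44} = 1/6 = 1/6

1/6


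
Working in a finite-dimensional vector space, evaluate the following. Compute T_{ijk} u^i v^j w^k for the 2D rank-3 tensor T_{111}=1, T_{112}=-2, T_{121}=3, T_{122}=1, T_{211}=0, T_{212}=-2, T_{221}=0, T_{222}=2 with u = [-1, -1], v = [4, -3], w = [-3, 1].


S = sum over i,j,k of T_{ijk} u_i v_j w_k. Expanding all 8 terms:
T_{111}*u_1*v_1*w_1 = 1*-1*4*-3 = 12  (running total: 12)
T_{112}*u_1*v_1*w_2 = -2*-1*4*1 = 8  (running total: 20)
T_{121}*u_1*v_2*w_1 = 3*-1*-3*-3 = -27  (running total: -7)
T_{122}*u_1*v_2*w_2 = 1*-1*-3*1 = 3  (running total: -4)
T_{211}*u_2*v_1*w_1 = 0*-1*4*-3 = 0  (running total: -4)
T_{212}*u_2*v_1*w_2 = -2*-1*4*1 = 8  (running total: 4)
T_{221}*u_2*v_2*w_1 = 0*-1*-3*-3 = 0  (running total: 4)
T_{222}*u_2*v_2*w_2 = 2*-1*-3*1 = 6  (running total: 10)
S = 10

10


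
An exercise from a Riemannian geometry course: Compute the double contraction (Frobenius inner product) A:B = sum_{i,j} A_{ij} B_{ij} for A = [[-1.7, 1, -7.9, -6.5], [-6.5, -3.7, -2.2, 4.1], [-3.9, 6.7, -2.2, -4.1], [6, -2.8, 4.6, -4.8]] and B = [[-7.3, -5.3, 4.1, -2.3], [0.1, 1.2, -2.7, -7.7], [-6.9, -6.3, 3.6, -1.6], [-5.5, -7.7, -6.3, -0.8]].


A:B = sum over all i,j of A_{ij} * B_{ij}.
Row 1: -1.7*-7.3=12.41, 1*-5.3=-5.3, -7.9*4.1=-32.39, -6.5*-2.3=14.95 => row sum = -10.33
Row 2: -6.5*0.1=-0.65, -3.7*1.2=-4.44, -2.2*-2.7=5.94, 4.1*-7.7=-31.57 => row sum = -30.72
Row 3: -3.9*-6.9=26.91, 6.7*-6.3=-42.21, -2.2*3.6=-7.92, -4.1*-1.6=6.56 => row sum = -16.66
Row 4: 6*-5.5=-33, -2.8*-7.7=21.56, 4.6*-6.3=-28.98, -4.8*-0.8=3.84 => row sum = -36.58
Total = -10.33 + -30.72 + -16.66 + -36.58 = -94.29

-94.29
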